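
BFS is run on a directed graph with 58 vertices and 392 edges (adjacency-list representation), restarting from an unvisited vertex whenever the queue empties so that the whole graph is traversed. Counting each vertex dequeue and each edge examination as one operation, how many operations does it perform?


A full BFS traversal dequeues each vertex exactly once and examines each directed edge exactly once.
V = 58 (vertex processing cost)
E = 392 (edge examination cost)
Total operations proportional to V + E = 58 + 392 = 450


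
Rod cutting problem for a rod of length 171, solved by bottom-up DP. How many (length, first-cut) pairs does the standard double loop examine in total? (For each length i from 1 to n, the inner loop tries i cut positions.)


For each subproblem length i = 1..171, the inner loop considers i possible first cuts.
Total = 1 + 2 + ... + 171
= 171*(171+1)/2
= 171*172/2 = 14706


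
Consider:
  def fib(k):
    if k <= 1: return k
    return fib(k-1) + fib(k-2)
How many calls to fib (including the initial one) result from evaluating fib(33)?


Let C(m) = total calls to evaluate fib(m). Then C(0)=C(1)=1, and
C(m) = 1 + C(m-1) + C(m-2) for m >= 2.
Build the table (each entry = 1 + previous two):
  C(0) = 1
  C(1) = 1
  C(2) = 1 + 1 + 1 = 3
  C(3) = 1 + 3 + 1 = 5
  C(4) = 1 + 5 + 3 = 9
  C(5) = 1 + 9 + 5 = 15
  C(6) = 1 + 15 + 9 = 25
  C(7) = 1 + 25 + 15 = 41
  C(8) = 1 + 41 + 25 = 67
  C(9) = 1 + 67 + 41 = 109
  C(10) = 1 + 109 + 67 = 177
  C(11) = 1 + 177 + 109 = 287
  C(12) = 1 + 287 + 177 = 465
  C(13) = 1 + 465 + 287 = 753
  C(14) = 1 + 753 + 465 = 1219
  C(15) = 1 + 1219 + 753 = 1973
  C(16) = 1 + 1973 + 1219 = 3193
  C(17) = 1 + 3193 + 1973 = 5167
  C(18) = 1 + 5167 + 3193 = 8361
  C(19) = 1 + 8361 + 5167 = 13529
  C(20) = 1 + 13529 + 8361 = 21891
  C(21) = 1 + 21891 + 13529 = 35421
  C(22) = 1 + 35421 + 21891 = 57313
  C(23) = 1 + 57313 + 35421 = 92735
  C(24) = 1 + 92735 + 57313 = 150049
  C(25) = 1 + 150049 + 92735 = 242785
  C(26) = 1 + 242785 + 150049 = 392835
  C(27) = 1 + 392835 + 242785 = 635621
  C(28) = 1 + 635621 + 392835 = 1028457
  C(29) = 1 + 1028457 + 635621 = 1664079
  C(30) = 1 + 1664079 + 1028457 = 2692537
  C(31) = 1 + 2692537 + 1664079 = 4356617
  C(32) = 1 + 4356617 + 2692537 = 7049155
  C(33) = 1 + 7049155 + 4356617 = 11405773
Total calls for fib(33) = 11405773


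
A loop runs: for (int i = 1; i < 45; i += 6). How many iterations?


Loop starts at i = 1, increments by 6, stops when i >= 45.
Number of iterations = ceil((45 - 1) / 6)
= ceil(44 / 6)
= 8


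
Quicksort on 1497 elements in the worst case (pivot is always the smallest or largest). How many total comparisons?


In the worst case, each partition step picks the worst pivot:
  Partition 1: 1496 comparisons (n-1 elements to compare)
  Partition 2: 1495 comparisons
  Partition 3: 1494 comparisons
  Partition 4: 1493 comparisons
  Partition 5: 1492 comparisons
  ...
  Last partition: 0 comparisons
Total = (n-1) + (n-2) + ... + 1 + 0 = n*(n-1)/2
= 1497*1496/2 = 1119756


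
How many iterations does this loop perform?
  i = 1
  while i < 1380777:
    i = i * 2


The loop variable doubles each iteration:
i = 1 -> 2 -> 4 -> 8 -> 16 -> 32 -> 64 -> 128 -> 256 -> 512 -> 1024 -> 2048 -> 4096 -> 8192 -> 16384 -> 32768 -> 65536 -> 131072 -> 262144 -> 524288 -> 1048576 -> 2097152 (stop, 2097152 >= 1380777)
Number of doublings = ceil(log2(1380777)) = 21


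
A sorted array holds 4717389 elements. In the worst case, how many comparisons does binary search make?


Halving sequence: 4717389 -> 2358694 -> 1179347 -> 589673 -> 294836 -> 147418 -> 73709 -> 36854 -> 18427 -> 9213 -> 4606 -> 2303 -> 1151 -> 575 -> 287 -> 143 -> 71 -> 35 -> 17 -> 8 -> 4 -> 2 -> 1
Number of halvings = 22
Max comparisons = 22 + 1 = 23


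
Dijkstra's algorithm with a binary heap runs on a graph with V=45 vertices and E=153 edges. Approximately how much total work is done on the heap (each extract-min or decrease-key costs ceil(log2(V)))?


Dijkstra with a binary heap: each vertex is extracted once, each edge may relax once.
Each heap operation costs O(log V).
V + E = 45 + 153 = 198
ceil(log2(45)) = 6 (since 2^5 = 32 < 45 <= 64 = 2^6)
Total heap work = (V+E) * ceil(log2(V)) = 198 * 6 = 1188


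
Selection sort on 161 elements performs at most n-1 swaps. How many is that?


Each of the 160 passes places one element in its final position.
Pass 1: swap minimum into position 0
Pass 2: swap minimum of remaining into position 1
...
Pass 160: last two elements, one swap
Maximum swaps = 161 - 1 = 160


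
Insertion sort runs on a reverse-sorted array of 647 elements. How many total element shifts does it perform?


Sum of shifts = 1 + 2 + 3 + ... + 646
= 647 * 646 / 2
= 417962 / 2
= 208981


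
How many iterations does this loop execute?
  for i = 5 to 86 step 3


The loop variable i takes values starting at 5 and increments by 3 each iteration.
Sequence: i = 5, 8, 11, 14, 17, 20, 23, 26, 29, ...
The upper bound 86 is inclusive, so the count is floor((last - first) / step) + 1:
floor((86 - 5) / 3) + 1 = floor(81/3) + 1 = 27 + 1 = 28


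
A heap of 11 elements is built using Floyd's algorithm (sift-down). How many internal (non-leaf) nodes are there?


Leaf nodes occupy roughly half the array.
Sift-down is called for each internal node, starting from the last one.
Internal nodes = floor(n/2) = floor(11/2) = 5


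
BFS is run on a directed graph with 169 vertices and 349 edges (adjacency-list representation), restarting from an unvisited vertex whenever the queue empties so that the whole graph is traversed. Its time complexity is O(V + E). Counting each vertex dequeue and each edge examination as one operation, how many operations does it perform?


A full BFS traversal dequeues each vertex exactly once and examines each directed edge exactly once.
V = 169 (vertex processing cost)
E = 349 (edge examination cost)
Total operations proportional to V + E = 169 + 349 = 518


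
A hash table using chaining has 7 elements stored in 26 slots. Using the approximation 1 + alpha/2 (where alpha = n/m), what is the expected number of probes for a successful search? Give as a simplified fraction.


Load factor alpha = n/m = 7/26
Expected probes = 1 + alpha/2 = 1 + 7/(2*26)
= 1 + 7/52
= 52/52 + 7/52
= 59/52


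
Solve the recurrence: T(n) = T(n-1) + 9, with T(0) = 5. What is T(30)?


Unrolling the recurrence:
T(30) = T(29) + 9
       = T(28) + 9 + 9
       = T(27) + 9*3
       ...
       = T(0) + 9*30
       = 5 + 270 = 275


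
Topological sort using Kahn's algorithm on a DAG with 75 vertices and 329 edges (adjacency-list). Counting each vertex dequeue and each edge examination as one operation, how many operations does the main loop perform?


Kahn's algorithm:
  1. Compute in-degrees: O(V + E)
  2. Process queue: each vertex dequeued once (O(V))
     each edge examined once (O(E))
Total = V + E = 75 + 329 = 404


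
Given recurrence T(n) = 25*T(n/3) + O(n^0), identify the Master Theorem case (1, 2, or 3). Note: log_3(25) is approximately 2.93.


Master Theorem parameters: a=25, b=3, c=0
log_b(a) = 2.93
Compare b^c with a: 3^0 = 1 < 25, so c < log_b(a).
Comparing c=0 vs log_b(a)=2.93:
0 < 2.93 => Case 1
Result: T(n) = O(n^(log_3 25)) ~ O(n^2.93)
Master Theorem case = 1


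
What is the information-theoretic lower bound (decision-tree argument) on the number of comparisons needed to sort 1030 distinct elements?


A binary decision tree of height h has at most 2^h leaves and needs at least n! of them, so h >= ceil(log2(n!)).
1030! is far too large to multiply out, so use Stirling's series:
  ln(n!) ~ n ln n - n + (1/2) ln(2 pi n) + 1/(12n)  (error below 1/(360 n^3), negligible here)
  ln(1030) = 6.9373141
  n ln n = 1030 * 6.9373141 = 7145.4335
  (1/2) ln(2 pi * 1030) = (1/2) ln(6471.6809) = 4.3876
  1/(12*1030) = 0.0001
  ln(1030!) ~ 7145.4335 - 1030 + 4.3876 + 0.0001 = 6119.8212
Convert to base 2: log2(1030!) = 6119.8212 / ln 2 = 6119.8212 / 0.69314718 = 8829.0357
ceil(8829.0357) = 8830


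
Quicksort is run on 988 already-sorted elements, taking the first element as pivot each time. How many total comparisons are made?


Sum of comparisons per partition:
987 + 986 + ... + 1 + 0
= 988 * (988 - 1) / 2
= 988 * 987 / 2
= 487578


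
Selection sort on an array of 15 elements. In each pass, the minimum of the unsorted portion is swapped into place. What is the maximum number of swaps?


Selection sort performs one swap per pass:
  Pass 1: find min in positions 0 to 14, swap with position 0
  Pass 2: find min in positions 1 to 14, swap with position 1
  Pass 3: find min in positions 2 to 14, swap with position 2
  Pass 4: find min in positions 3 to 14, swap with position 3
  Pass 5: find min in positions 4 to 14, swap with position 4
  ... (9 more passes)
Total passes (and swaps) = n - 1 = 15 - 1 = 14


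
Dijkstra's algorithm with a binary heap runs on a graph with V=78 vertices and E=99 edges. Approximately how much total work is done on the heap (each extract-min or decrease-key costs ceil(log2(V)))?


Dijkstra with a binary heap: each vertex is extracted once, each edge may relax once.
Each heap operation costs O(log V).
V + E = 78 + 99 = 177
ceil(log2(78)) = 7 (since 2^6 = 64 < 78 <= 128 = 2^7)
Total heap work = (V+E) * ceil(log2(V)) = 177 * 7 = 1239


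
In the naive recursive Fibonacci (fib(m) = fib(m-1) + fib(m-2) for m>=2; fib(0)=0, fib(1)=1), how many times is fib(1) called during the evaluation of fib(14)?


Let N(m) = number of times fib(m) is called while evaluating fib(14).
N(14) = 1 (the initial call).
N(13) = 1 (only fib(14) calls it).
For 1 <= m <= 12: fib(m) is called by fib(m+1) and fib(m+2), so
  N(m) = N(m+1) + N(m+2).
fib(0) is called only by fib(2), so N(0) = N(2).
Walk down from m=14:
  N(14)=1, N(13)=1, N(12)=2, N(11)=3, N(10)=5, N(9)=8, N(8)=13, N(7)=21, N(6)=34, N(5)=55, N(4)=89, N(3)=144, N(2)=233, N(1)=377
N(1) = 377


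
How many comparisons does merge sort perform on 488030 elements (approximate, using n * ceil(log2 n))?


Recursion depth: ceil(log2(488030)) = 19
Each recursion level merges n = 488030 elements
Total = 488030 * 19 = 9272570


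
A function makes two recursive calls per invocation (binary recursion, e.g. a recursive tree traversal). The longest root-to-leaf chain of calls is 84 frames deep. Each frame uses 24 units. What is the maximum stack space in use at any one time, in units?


Binary recursion: the two calls run one after the other, so only one root-to-leaf chain of frames is on the stack at a time.
Maximum depth (longest chain) = 84 frames
Each frame = 24 units
Max stack space = 84 * 24 = 2016


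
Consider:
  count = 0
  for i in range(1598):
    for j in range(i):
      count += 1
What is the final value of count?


For each i, the inner loop runs i times:
  i=0: inner runs 0 times
  i=1: inner runs 1 time
  i=2: inner runs 2 times
  i=3: inner runs 3 times
  i=4: inner runs 4 times
  i=5: inner runs 5 times
  i=6: inner runs 6 times
  i=7: inner runs 7 times
  ...
Total = 0 + 1 + 2 + ... + 1597 = 1598*(1598-1)/2 = 1276003


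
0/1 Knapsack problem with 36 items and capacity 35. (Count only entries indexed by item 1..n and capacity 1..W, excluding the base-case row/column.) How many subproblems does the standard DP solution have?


The DP table is indexed by (item, capacity).
Rows: 36 items
Columns: 35 capacity values (1 to W)
Total subproblems = 36 * 35 = 1260


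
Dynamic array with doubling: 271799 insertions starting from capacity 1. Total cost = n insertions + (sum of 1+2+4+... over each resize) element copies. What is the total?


n = 271799
Insertion costs: 271799
Resizes copy 1, 2, 4, ... up to the largest power of 2 that is <= n-1 = 271798, i.e. 262144.
Copy costs = 1 + 2 + 4 + 8 + 16 + 32 + 64 + 128 + 256 + 512 + 1024 + 2048 + 4096 + 8192 + 16384 + 32768 + 65536 + 131072 + 262144 = 524287
Total = 271799 + 524287 = 796086


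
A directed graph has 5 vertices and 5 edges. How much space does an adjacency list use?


Adjacency list: one list head per vertex + one entry per edge
Vertex heads: 5
Edge entries: 5
Total = 5 + 5 = 10


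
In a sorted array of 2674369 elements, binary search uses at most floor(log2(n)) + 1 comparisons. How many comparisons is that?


Halving sequence: 2674369 -> 1337184 -> 668592 -> 334296 -> 167148 -> 83574 -> 41787 -> 20893 -> 10446 -> 5223 -> 2611 -> 1305 -> 652 -> 326 -> 163 -> 81 -> 40 -> 20 -> 10 -> 5 -> 2 -> 1
Number of halvings = 21
Max comparisons = 21 + 1 = 22


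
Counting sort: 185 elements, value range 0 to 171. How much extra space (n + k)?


n = 185 (output array)
k = 172 (count array for 172 distinct values)
Extra space = 185 + 172 = 357


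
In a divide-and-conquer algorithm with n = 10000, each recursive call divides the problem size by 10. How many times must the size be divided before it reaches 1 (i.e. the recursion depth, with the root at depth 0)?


Number of divisions = log_10(10000)
Sizes: 10000 -> 1000 -> 100 -> 10 -> 1 (4 divisions)
Recursion depth = 4


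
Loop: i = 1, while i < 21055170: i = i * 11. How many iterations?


i multiplies by 11 each step:
i = 1 -> 11 -> 121 -> 1331 -> 14641 -> 161051 -> 1771561 -> 19487171 -> 214358881 (stop)
Iterations = ceil(log_11(21055170)) = 8


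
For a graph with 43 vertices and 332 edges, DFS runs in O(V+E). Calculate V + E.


A full DFS traversal visits each vertex once and examines each edge once.
V = 43
E = 332
Sum = 43 + 332 = 375


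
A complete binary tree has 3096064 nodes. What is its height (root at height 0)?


In a complete binary tree, level k holds nodes 2^k .. 2^(k+1)-1 (1-indexed).
Height = floor(log2(n)) = floor(log2(3096064)) = 21
Check: 2^21 = 2097152 <= 3096064 < 4194304 = 2^22


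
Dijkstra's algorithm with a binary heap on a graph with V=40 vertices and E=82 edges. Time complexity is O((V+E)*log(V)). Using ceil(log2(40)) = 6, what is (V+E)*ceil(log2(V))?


Dijkstra with a binary heap: each vertex is extracted once, each edge may relax once.
Each heap operation costs O(log V).
V + E = 40 + 82 = 122
ceil(log2(40)) = 6 (since 2^5 = 32 < 40 <= 64 = 2^6)
Total heap work = (V+E) * ceil(log2(V)) = 122 * 6 = 732


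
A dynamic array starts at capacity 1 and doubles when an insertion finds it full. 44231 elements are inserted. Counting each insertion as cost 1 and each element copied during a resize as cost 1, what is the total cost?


n = 44231
Insertion costs: 44231
Resizes copy 1, 2, 4, ... up to the largest power of 2 that is <= n-1 = 44230, i.e. 32768.
Copy costs = 1 + 2 + 4 + 8 + 16 + 32 + 64 + 128 + 256 + 512 + 1024 + 2048 + 4096 + 8192 + 16384 + 32768 = 65535
Total = 44231 + 65535 = 109766


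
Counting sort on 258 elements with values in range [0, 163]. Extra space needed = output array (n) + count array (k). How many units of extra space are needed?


Output array size: 258 (to store sorted result)
Count array size: 164 (one slot per possible value, range 0 to 163)
Total extra space = 258 + 164 = 422


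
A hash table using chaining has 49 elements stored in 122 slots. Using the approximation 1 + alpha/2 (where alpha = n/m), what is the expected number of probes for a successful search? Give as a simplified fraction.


Load factor alpha = n/m = 49/122
Expected probes = 1 + alpha/2 = 1 + 49/(2*122)
= 1 + 49/244
= 244/244 + 49/244
= 293/244


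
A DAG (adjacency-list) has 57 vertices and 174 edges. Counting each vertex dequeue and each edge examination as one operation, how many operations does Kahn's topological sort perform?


V = 57 (vertex processing)
E = 174 (edge processing)
V + E = 57 + 174 = 231


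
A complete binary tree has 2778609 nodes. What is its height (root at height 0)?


In a complete binary tree, level k holds nodes 2^k .. 2^(k+1)-1 (1-indexed).
Height = floor(log2(n)) = floor(log2(2778609)) = 21
Check: 2^21 = 2097152 <= 2778609 < 4194304 = 2^22


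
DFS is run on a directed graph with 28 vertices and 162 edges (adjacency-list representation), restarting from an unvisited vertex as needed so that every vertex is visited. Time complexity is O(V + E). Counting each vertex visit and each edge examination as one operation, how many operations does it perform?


A full DFS traversal processes each vertex exactly once (push/pop on stack).
Each directed edge is examined once.
V = 28, E = 162
V + E = 190


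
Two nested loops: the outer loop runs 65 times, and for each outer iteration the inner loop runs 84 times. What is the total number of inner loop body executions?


Outer loop: 65 iterations
Inner loop: 84 iterations per outer iteration
Total = 65 * 84 = 5460


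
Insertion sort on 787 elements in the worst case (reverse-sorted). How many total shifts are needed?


In the worst case (reverse-sorted), each element shifts past all previous:
  Element 1: 1 shifts
  Element 2: 2 shifts
  Element 3: 3 shifts
  Element 4: 4 shifts
  Element 5: 5 shifts
  ...
  Element 786: 786 shifts
Total = 1 + 2 + ... + 786
= 787*(787-1)/2 = 309291


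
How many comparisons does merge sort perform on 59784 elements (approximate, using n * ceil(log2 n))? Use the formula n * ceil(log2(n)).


Recursion depth: ceil(log2(59784)) = 16
Each recursion level merges n = 59784 elements
Total = 59784 * 16 = 956544


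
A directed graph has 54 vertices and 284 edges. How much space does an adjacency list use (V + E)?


Adjacency list: one list head per vertex + one entry per edge
Vertex heads: 54
Edge entries: 284
Total = 54 + 284 = 338


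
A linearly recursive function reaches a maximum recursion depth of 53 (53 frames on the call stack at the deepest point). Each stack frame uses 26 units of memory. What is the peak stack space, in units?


Maximum recursion depth = 53 frames
Memory per frame = 26 units
Total stack space = depth * frame_size
= 53 * 26 = 1378


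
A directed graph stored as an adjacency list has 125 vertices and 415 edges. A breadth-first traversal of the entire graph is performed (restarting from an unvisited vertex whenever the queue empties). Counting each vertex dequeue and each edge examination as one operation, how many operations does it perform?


A full BFS traversal dequeues each vertex once and examines each edge once.
Vertex visits: 125
Edge visits: 415
V + E = 125 + 415 = 540


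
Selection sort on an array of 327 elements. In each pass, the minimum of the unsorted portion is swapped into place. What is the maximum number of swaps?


Selection sort performs one swap per pass:
  Pass 1: find min in positions 0 to 326, swap with position 0
  Pass 2: find min in positions 1 to 326, swap with position 1
  Pass 3: find min in positions 2 to 326, swap with position 2
  Pass 4: find min in positions 3 to 326, swap with position 3
  Pass 5: find min in positions 4 to 326, swap with position 4
  ... (321 more passes)
Total passes (and swaps) = n - 1 = 327 - 1 = 326


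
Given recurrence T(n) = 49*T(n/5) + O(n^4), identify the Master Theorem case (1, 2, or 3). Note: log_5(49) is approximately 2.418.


Master Theorem parameters: a=49, b=5, c=4
log_b(a) = 2.418
Compare b^c with a: 5^4 = 625 > 49, so c > log_b(a).
Comparing c=4 vs log_b(a)=2.418:
4 > 2.418 => Case 3
Result: T(n) = O(n^4)
Master Theorem case = 3


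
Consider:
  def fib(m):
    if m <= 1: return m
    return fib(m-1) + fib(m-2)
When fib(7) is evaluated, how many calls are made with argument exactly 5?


Let N(m) = number of times fib(m) is called while evaluating fib(7).
N(7) = 1 (the initial call).
N(6) = 1 (only fib(7) calls it).
For 1 <= m <= 5: fib(m) is called by fib(m+1) and fib(m+2), so
  N(m) = N(m+1) + N(m+2).
fib(0) is called only by fib(2), so N(0) = N(2).
Walk down from m=7:
  N(7)=1, N(6)=1, N(5)=2
N(5) = 2


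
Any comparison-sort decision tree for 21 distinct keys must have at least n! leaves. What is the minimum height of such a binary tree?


A binary decision tree of height h has at most 2^h leaves and needs at least n! of them, so h >= ceil(log2(n!)).
Compute 21! as a running product:
  x2 = 2, x3 = 6, x4 = 24, x5 = 120
  x6 = 720, x7 = 5040, x8 = 40320, x9 = 362880
  x10 = 3628800, x11 = 39916800, x12 = 479001600, x13 = 6227020800
  x14 = 87178291200, x15 = 1307674368000, x16 = 20922789888000, x17 = 355687428096000
  x18 = 6402373705728000, x19 = 121645100408832000, x20 = 2432902008176640000, x21 = 51090942171709440000
21! = 51090942171709440000
Bracket between powers of 2:
  2^65 = 36893488147419103232 < 51090942171709440000 <= 73786976294838206464 = 2^66
So ceil(log2(21!)) = 66


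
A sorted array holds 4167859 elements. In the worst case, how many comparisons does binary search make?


Halving sequence: 4167859 -> 2083929 -> 1041964 -> 520982 -> 260491 -> 130245 -> 65122 -> 32561 -> 16280 -> 8140 -> 4070 -> 2035 -> 1017 -> 508 -> 254 -> 127 -> 63 -> 31 -> 15 -> 7 -> 3 -> 1
Number of halvings = 21
Max comparisons = 21 + 1 = 22


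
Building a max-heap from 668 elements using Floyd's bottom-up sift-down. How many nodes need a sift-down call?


In a heap of 668 elements (0-indexed array):
  Last element index: 667
  Parent of last element: floor((667 - 1) / 2) = 333
  Internal nodes: indices 0 to 333
  Count = floor(668/2) = 334


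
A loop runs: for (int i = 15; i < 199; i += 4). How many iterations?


Loop starts at i = 15, increments by 4, stops when i >= 199.
Number of iterations = ceil((199 - 15) / 4)
= ceil(184 / 4)
= 46


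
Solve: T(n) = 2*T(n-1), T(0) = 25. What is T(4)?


Unrolling:
T(4) = 2*T(3) = 2^2*T(2) = ... = 2^4*T(0)
= 2^4 * 25
= 16 * 25 = 400


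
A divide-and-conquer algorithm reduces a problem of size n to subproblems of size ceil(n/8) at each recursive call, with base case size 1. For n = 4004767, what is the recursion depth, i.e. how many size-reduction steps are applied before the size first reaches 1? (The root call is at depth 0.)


Each step divides the size by 8 (rounding up); after k steps the size is ceil(n/8^k), which equals 1 exactly when 8^k >= n.
So the depth is the smallest k with 8^k >= 4004767, i.e. ceil(log_8(4004767)).
8^7 = 2097152 < 4004767 <= 16777216 = 8^8
Recursion depth = 8


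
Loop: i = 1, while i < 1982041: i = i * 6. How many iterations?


i multiplies by 6 each step:
i = 1 -> 6 -> 36 -> 216 -> 1296 -> 7776 -> 46656 -> 279936 -> 1679616 -> 10077696 (stop)
Iterations = ceil(log_6(1982041)) = 9


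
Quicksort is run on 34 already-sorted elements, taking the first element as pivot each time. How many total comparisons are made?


Sum of comparisons per partition:
33 + 32 + ... + 1 + 0
= 34 * (34 - 1) / 2
= 34 * 33 / 2
= 561


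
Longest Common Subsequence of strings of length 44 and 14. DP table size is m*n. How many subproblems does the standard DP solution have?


DP table indexed by positions in both strings.
First string: 44 positions
Second string: 14 positions
Total = 44 * 14 = 616


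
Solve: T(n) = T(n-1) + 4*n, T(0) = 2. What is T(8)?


Expanding the recurrence:
T(8) = T(7) + 4*8
       = T(6) + 4*7 + 4*8
       ...
       = T(0) + 4*(1 + 2 + ... + 8)
       = 2 + 4 * 8*9/2
       = 2 + 4 * 36
       = 2 + 144 = 146


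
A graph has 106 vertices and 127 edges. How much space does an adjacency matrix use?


Adjacency matrix: V x V grid of entries
Space = V^2 = 106^2 = 106 * 106 = 11236


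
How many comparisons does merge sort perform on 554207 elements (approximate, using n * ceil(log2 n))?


Recursion depth: ceil(log2(554207)) = 20
Each recursion level merges n = 554207 elements
Total = 554207 * 20 = 11084140


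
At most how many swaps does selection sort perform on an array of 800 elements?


Each of the 799 passes places one element in its final position.
Pass 1: swap minimum into position 0
Pass 2: swap minimum of remaining into position 1
...
Pass 799: last two elements, one swap
Maximum swaps = 800 - 1 = 799


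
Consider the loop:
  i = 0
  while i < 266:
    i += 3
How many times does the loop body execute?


Starting at i = 0, each iteration adds 3.
Iterations until i >= 266:
  Iteration 1: i = 0 -> i = 3
  Iteration 2: i = 3 -> i = 6
  Iteration 3: i = 6 -> i = 9
  Iteration 4: i = 9 -> i = 12
  Iteration 5: i = 12 -> i = 15
  Iteration 6: i = 15 -> i = 18
  Iteration 7: i = 18 -> i = 21
  Iteration 8: i = 21 -> i = 24
  ... continuing ...
Total iterations = ceil(266/3) = 89


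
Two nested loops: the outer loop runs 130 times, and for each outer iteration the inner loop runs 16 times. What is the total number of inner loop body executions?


Outer loop: 130 iterations
Inner loop: 16 iterations per outer iteration
Total = 130 * 16 = 2080


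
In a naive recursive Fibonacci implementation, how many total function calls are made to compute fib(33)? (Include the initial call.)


Let C(m) = total calls to evaluate fib(m). Then C(0)=C(1)=1, and
C(m) = 1 + C(m-1) + C(m-2) for m >= 2.
Build the table (each entry = 1 + previous two):
  C(0) = 1
  C(1) = 1
  C(2) = 1 + 1 + 1 = 3
  C(3) = 1 + 3 + 1 = 5
  C(4) = 1 + 5 + 3 = 9
  C(5) = 1 + 9 + 5 = 15
  C(6) = 1 + 15 + 9 = 25
  C(7) = 1 + 25 + 15 = 41
  C(8) = 1 + 41 + 25 = 67
  C(9) = 1 + 67 + 41 = 109
  C(10) = 1 + 109 + 67 = 177
  C(11) = 1 + 177 + 109 = 287
  C(12) = 1 + 287 + 177 = 465
  C(13) = 1 + 465 + 287 = 753
  C(14) = 1 + 753 + 465 = 1219
  C(15) = 1 + 1219 + 753 = 1973
  C(16) = 1 + 1973 + 1219 = 3193
  C(17) = 1 + 3193 + 1973 = 5167
  C(18) = 1 + 5167 + 3193 = 8361
  C(19) = 1 + 8361 + 5167 = 13529
  C(20) = 1 + 13529 + 8361 = 21891
  C(21) = 1 + 21891 + 13529 = 35421
  C(22) = 1 + 35421 + 21891 = 57313
  C(23) = 1 + 57313 + 35421 = 92735
  C(24) = 1 + 92735 + 57313 = 150049
  C(25) = 1 + 150049 + 92735 = 242785
  C(26) = 1 + 242785 + 150049 = 392835
  C(27) = 1 + 392835 + 242785 = 635621
  C(28) = 1 + 635621 + 392835 = 1028457
  C(29) = 1 + 1028457 + 635621 = 1664079
  C(30) = 1 + 1664079 + 1028457 = 2692537
  C(31) = 1 + 2692537 + 1664079 = 4356617
  C(32) = 1 + 4356617 + 2692537 = 7049155
  C(33) = 1 + 7049155 + 4356617 = 11405773
Total calls for fib(33) = 11405773


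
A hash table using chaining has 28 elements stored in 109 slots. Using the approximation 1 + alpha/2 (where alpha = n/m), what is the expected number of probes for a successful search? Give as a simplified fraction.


Load factor alpha = n/m = 28/109
Expected probes = 1 + alpha/2 = 1 + 28/(2*109)
= 1 + 28/218
= 218/218 + 28/218
= 246/218
Simplify: 123/109


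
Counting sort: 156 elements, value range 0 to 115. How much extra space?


n = 156 (output array)
k = 116 (count array for 116 distinct values)
Extra space = 156 + 116 = 272


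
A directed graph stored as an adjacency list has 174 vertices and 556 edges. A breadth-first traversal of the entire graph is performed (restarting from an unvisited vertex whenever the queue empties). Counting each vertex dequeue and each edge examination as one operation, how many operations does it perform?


A full BFS traversal dequeues each vertex once and examines each edge once.
Vertex visits: 174
Edge visits: 556
V + E = 174 + 556 = 730


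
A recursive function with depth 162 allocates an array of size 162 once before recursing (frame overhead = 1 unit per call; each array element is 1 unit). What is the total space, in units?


Array allocation: 162 units (allocated once)
Stack frames: 162 deep * 1 per frame = 162 units
Total = 162 + 162 = 324


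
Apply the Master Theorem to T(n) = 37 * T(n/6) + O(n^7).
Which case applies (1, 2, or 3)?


The Master Theorem: T(n) = a*T(n/b) + O(n^c)
  a = 37, b = 6, c = 7
log_b(a) = log_6(37) ~ 2.015
Compare b^c with a: 6^7 = 279936 > 37, so c > log_b(a).
Since c > log_b(a), Case 3 applies.
T(n) = O(n^7)
Master Theorem case = 3


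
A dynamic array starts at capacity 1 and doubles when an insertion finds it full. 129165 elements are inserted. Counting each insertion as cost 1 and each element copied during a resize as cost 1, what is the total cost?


n = 129165
Insertion costs: 129165
Resizes copy 1, 2, 4, ... up to the largest power of 2 that is <= n-1 = 129164, i.e. 65536.
Copy costs = 1 + 2 + 4 + 8 + 16 + 32 + 64 + 128 + 256 + 512 + 1024 + 2048 + 4096 + 8192 + 16384 + 32768 + 65536 = 131071
Total = 129165 + 131071 = 260236


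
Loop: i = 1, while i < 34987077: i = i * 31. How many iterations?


i multiplies by 31 each step:
i = 1 -> 31 -> 961 -> 29791 -> 923521 -> 28629151 -> 887503681 (stop)
Iterations = ceil(log_31(34987077)) = 6


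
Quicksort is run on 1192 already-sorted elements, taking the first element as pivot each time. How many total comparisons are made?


Sum of comparisons per partition:
1191 + 1190 + ... + 1 + 0
= 1192 * (1192 - 1) / 2
= 1192 * 1191 / 2
= 709836


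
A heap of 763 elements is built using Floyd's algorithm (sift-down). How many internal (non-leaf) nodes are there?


Leaf nodes occupy roughly half the array.
Sift-down is called for each internal node, starting from the last one.
Internal nodes = floor(n/2) = floor(763/2) = 381


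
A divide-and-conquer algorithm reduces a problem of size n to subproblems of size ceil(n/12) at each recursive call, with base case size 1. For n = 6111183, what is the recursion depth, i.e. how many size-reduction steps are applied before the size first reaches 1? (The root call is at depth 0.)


Each step divides the size by 12 (rounding up); after k steps the size is ceil(n/12^k), which equals 1 exactly when 12^k >= n.
So the depth is the smallest k with 12^k >= 6111183, i.e. ceil(log_12(6111183)).
12^6 = 2985984 < 6111183 <= 35831808 = 12^7
Recursion depth = 7


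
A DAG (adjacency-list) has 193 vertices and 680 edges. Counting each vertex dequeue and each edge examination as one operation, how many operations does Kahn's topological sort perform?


V = 193 (vertex processing)
E = 680 (edge processing)
V + E = 193 + 680 = 873


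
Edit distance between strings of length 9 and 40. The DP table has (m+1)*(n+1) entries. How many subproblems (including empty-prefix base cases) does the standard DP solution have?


The table includes base cases (empty prefixes).
Rows: (m+1) = 10
Columns: (n+1) = 41
Total = 10 * 41 = 410


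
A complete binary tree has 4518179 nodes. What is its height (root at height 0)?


In a complete binary tree, level k holds nodes 2^k .. 2^(k+1)-1 (1-indexed).
Height = floor(log2(n)) = floor(log2(4518179)) = 22
Check: 2^22 = 4194304 <= 4518179 < 8388608 = 2^23


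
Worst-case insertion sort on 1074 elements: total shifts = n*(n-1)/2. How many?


Sum of shifts = 1 + 2 + 3 + ... + 1073
= 1074 * 1073 / 2
= 1152402 / 2
= 576201


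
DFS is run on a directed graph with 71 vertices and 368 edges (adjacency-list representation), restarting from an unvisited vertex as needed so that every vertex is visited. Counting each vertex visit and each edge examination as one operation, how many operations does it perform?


A full DFS traversal processes each vertex exactly once (push/pop on stack).
Each directed edge is examined once.
V = 71, E = 368
V + E = 439


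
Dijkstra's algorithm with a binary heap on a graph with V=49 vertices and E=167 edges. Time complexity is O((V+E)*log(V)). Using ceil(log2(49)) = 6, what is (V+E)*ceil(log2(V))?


Dijkstra with a binary heap: each vertex is extracted once, each edge may relax once.
Each heap operation costs O(log V).
V + E = 49 + 167 = 216
ceil(log2(49)) = 6 (since 2^5 = 32 < 49 <= 64 = 2^6)
Total heap work = (V+E) * ceil(log2(V)) = 216 * 6 = 1296


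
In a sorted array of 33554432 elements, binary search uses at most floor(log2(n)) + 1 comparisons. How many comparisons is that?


Halving sequence: 33554432 -> 16777216 -> 8388608 -> 4194304 -> 2097152 -> 1048576 -> 524288 -> 262144 -> 131072 -> 65536 -> 32768 -> 16384 -> 8192 -> 4096 -> 2048 -> 1024 -> 512 -> 256 -> 128 -> 64 -> 32 -> 16 -> 8 -> 4 -> 2 -> 1
Number of halvings = 25
Max comparisons = 25 + 1 = 26


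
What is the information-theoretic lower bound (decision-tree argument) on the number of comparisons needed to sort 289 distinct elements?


A binary decision tree of height h has at most 2^h leaves and needs at least n! of them, so h >= ceil(log2(n!)).
289! is far too large to multiply out, so use Stirling's series:
  ln(n!) ~ n ln n - n + (1/2) ln(2 pi n) + 1/(12n)  (error below 1/(360 n^3), negligible here)
  ln(289) = 5.6664267
  n ln n = 289 * 5.6664267 = 1637.5973
  (1/2) ln(2 pi * 289) = (1/2) ln(1815.8406) = 3.7522
  1/(12*289) = 0.0003
  ln(289!) ~ 1637.5973 - 289 + 3.7522 + 0.0003 = 1352.3498
Convert to base 2: log2(289!) = 1352.3498 / ln 2 = 1352.3498 / 0.69314718 = 1951.0284
ceil(1951.0284) = 1952


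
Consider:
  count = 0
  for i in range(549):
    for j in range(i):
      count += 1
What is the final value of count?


For each i, the inner loop runs i times:
  i=0: inner runs 0 times
  i=1: inner runs 1 time
  i=2: inner runs 2 times
  i=3: inner runs 3 times
  i=4: inner runs 4 times
  i=5: inner runs 5 times
  i=6: inner runs 6 times
  i=7: inner runs 7 times
  ...
Total = 0 + 1 + 2 + ... + 548 = 549*(549-1)/2 = 150426


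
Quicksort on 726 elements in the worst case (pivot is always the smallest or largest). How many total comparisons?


In the worst case, each partition step picks the worst pivot:
  Partition 1: 725 comparisons (n-1 elements to compare)
  Partition 2: 724 comparisons
  Partition 3: 723 comparisons
  Partition 4: 722 comparisons
  Partition 5: 721 comparisons
  ...
  Last partition: 0 comparisons
Total = (n-1) + (n-2) + ... + 1 + 0 = n*(n-1)/2
= 726*725/2 = 263175


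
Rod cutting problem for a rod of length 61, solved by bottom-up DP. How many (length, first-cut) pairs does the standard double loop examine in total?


For each subproblem length i = 1..61, the inner loop considers i possible first cuts.
Total = 1 + 2 + ... + 61
= 61*(61+1)/2
= 61*62/2 = 1891


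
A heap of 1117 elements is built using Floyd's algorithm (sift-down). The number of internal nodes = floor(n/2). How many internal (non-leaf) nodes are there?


Leaf nodes occupy roughly half the array.
Sift-down is called for each internal node, starting from the last one.
Internal nodes = floor(n/2) = floor(1117/2) = 558


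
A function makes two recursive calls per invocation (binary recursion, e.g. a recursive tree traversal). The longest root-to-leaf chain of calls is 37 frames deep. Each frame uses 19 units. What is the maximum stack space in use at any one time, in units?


Binary recursion: the two calls run one after the other, so only one root-to-leaf chain of frames is on the stack at a time.
Maximum depth (longest chain) = 37 frames
Each frame = 19 units
Max stack space = 37 * 19 = 703


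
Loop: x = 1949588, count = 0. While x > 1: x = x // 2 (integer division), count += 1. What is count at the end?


The variable x halves each step:
x = 1949588 -> 974794 -> 487397 -> 243698 -> 121849 -> 60924 -> 30462 -> 15231 -> 7615 -> 3807 -> 1903 -> 951 -> 475 -> 237 -> 118 -> 59 -> 29 -> 14 -> 7 -> 3 -> 1
Number of halvings = floor(log2(1949588)) = 20


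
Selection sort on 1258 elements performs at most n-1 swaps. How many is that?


Each of the 1257 passes places one element in its final position.
Pass 1: swap minimum into position 0
Pass 2: swap minimum of remaining into position 1
...
Pass 1257: last two elements, one swap
Maximum swaps = 1258 - 1 = 1257


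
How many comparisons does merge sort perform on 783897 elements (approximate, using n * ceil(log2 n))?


Recursion depth: ceil(log2(783897)) = 20
Each recursion level merges n = 783897 elements
Total = 783897 * 20 = 15677940


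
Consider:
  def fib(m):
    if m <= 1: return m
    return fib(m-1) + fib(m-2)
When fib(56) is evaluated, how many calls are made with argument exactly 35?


Let N(m) = number of times fib(m) is called while evaluating fib(56).
N(56) = 1 (the initial call).
N(55) = 1 (only fib(56) calls it).
For 1 <= m <= 54: fib(m) is called by fib(m+1) and fib(m+2), so
  N(m) = N(m+1) + N(m+2).
fib(0) is called only by fib(2), so N(0) = N(2).
Walk down from m=56:
  N(56)=1, N(55)=1, N(54)=2, N(53)=3, N(52)=5, N(51)=8, N(50)=13, N(49)=21, N(48)=34, N(47)=55, N(46)=89, N(45)=144, N(44)=233, N(43)=377, N(42)=610, N(41)=987, N(40)=1597, N(39)=2584, N(38)=4181, N(37)=6765, N(36)=10946, N(35)=17711
N(35) = 17711


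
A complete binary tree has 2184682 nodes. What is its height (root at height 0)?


In a complete binary tree, level k holds nodes 2^k .. 2^(k+1)-1 (1-indexed).
Height = floor(log2(n)) = floor(log2(2184682)) = 21
Check: 2^21 = 2097152 <= 2184682 < 4194304 = 2^22


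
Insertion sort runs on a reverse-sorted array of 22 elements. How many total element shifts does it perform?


Sum of shifts = 1 + 2 + 3 + ... + 21
= 22 * 21 / 2
= 462 / 2
= 231


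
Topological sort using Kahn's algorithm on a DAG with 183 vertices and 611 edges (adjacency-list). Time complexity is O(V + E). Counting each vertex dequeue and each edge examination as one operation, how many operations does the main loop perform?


Kahn's algorithm:
  1. Compute in-degrees: O(V + E)
  2. Process queue: each vertex dequeued once (O(V))
     each edge examined once (O(E))
Total = V + E = 183 + 611 = 794


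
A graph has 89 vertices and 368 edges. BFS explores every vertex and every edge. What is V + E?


A full BFS traversal dequeues each vertex once and examines each edge once.
Vertex visits: 89
Edge visits: 368
V + E = 89 + 368 = 457


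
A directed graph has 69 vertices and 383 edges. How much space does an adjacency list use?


Adjacency list: one list head per vertex + one entry per edge
Vertex heads: 69
Edge entries: 383
Total = 69 + 383 = 452


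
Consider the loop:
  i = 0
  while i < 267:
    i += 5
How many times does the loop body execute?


Starting at i = 0, each iteration adds 5.
Iterations until i >= 267:
  Iteration 1: i = 0 -> i = 5
  Iteration 2: i = 5 -> i = 10
  Iteration 3: i = 10 -> i = 15
  Iteration 4: i = 15 -> i = 20
  Iteration 5: i = 20 -> i = 25
  Iteration 6: i = 25 -> i = 30
  Iteration 7: i = 30 -> i = 35
  Iteration 8: i = 35 -> i = 40
  ... continuing ...
Total iterations = ceil(267/5) = 54


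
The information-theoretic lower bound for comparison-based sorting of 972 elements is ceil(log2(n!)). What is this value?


A binary decision tree of height h has at most 2^h leaves and needs at least n! of them, so h >= ceil(log2(n!)).
972! is far too large to multiply out, so use Stirling's series:
  ln(n!) ~ n ln n - n + (1/2) ln(2 pi n) + 1/(12n)  (error below 1/(360 n^3), negligible here)
  ln(972) = 6.8793558
  n ln n = 972 * 6.8793558 = 6686.7338
  (1/2) ln(2 pi * 972) = (1/2) ln(6107.2561) = 4.3586
  1/(12*972) = 0.0001
  ln(972!) ~ 6686.7338 - 972 + 4.3586 + 0.0001 = 5719.0925
Convert to base 2: log2(972!) = 5719.0925 / ln 2 = 5719.0925 / 0.69314718 = 8250.9064
ceil(8250.9064) = 8251


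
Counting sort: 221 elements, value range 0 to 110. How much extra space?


n = 221 (output array)
k = 111 (count array for 111 distinct values)
Extra space = 221 + 111 = 332


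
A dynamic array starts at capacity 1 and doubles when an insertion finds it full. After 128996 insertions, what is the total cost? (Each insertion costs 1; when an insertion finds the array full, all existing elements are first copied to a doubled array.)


Insertion cost: 128996 (one per element)
Resizes occur just before inserting elements 2, 3, 5, 9, ...
Elements copied at each resize: 1 + 2 + 4 + 8 + 16 + 32 + 64 + 128 + 256 + 512 + 1024 + 2048 + 4096 + 8192 + 16384 + 32768 + 65536
Sum of copies = 131071 (geometric series: 2^k - 1)
Total = 128996 + 131071 = 260067


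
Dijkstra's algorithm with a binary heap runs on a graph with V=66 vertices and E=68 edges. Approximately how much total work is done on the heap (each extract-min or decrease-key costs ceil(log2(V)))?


Dijkstra with a binary heap: each vertex is extracted once, each edge may relax once.
Each heap operation costs O(log V).
V + E = 66 + 68 = 134
ceil(log2(66)) = 7 (since 2^6 = 64 < 66 <= 128 = 2^7)
Total heap work = (V+E) * ceil(log2(V)) = 134 * 7 = 938
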